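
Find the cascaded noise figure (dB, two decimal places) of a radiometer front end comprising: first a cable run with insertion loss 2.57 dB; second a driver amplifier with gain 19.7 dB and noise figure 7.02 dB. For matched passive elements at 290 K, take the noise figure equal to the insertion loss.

Convert to linear (a loss of L dB is a gain of −L dB): F_i = 10^(NF_i/10), G_i = 10^(G_i,dB/10)
  Stage 1: F_1 = 10^(2.57/10) = 1.807, G_1 = 10^(−2.57/10) = 0.5534
  Stage 2: F_2 = 10^(7.02/10) = 5.035, G_2 = 10^(19.7/10) = 93.33
Friis cascade:
  F = 1.807 + (5.035 − 1)/0.5534 = 9.099
NF = 10 log₁₀(9.099) = 9.59 dB

9.59 dB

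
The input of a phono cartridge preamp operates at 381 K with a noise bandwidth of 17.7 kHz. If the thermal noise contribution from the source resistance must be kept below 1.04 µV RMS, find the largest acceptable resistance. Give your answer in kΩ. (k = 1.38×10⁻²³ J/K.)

2.91 kΩ

Johnson–Nyquist: V_n = √(4kTRB) ⇒ R = V_n² / (4kTB)
4kTB = 4 × 1.38×10⁻²³ × 381 × 1.77×10⁴ = 3.72×10⁻¹⁶
R = (1.04×10⁻⁶)² / 3.72×10⁻¹⁶ = 2.91×10³ Ω = 2.91 kΩ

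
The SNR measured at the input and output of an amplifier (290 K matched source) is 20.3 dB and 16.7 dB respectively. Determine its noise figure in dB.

3.6 dB

NF (dB) = SNR_in(dB) − SNR_out(dB) when the source is at T₀
NF = 20.3 − 16.7 = 3.6 dB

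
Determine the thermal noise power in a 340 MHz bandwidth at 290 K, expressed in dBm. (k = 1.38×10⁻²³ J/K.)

P_n = kTB = 1.38×10⁻²³ × 290 × 3.40×10⁸ = 1.36×10⁻¹² W
In dBm: 10 log₁₀(1.36×10⁻¹² / 10⁻³) = −88.7 dBm

−88.7 dBm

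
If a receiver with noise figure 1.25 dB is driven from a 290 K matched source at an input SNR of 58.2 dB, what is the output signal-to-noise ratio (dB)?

By definition F = SNR_in/SNR_out, so in dB: SNR_out = SNR_in − NF
SNR_out = 58.2 − 1.25 = 56.95 dB

56.95 dB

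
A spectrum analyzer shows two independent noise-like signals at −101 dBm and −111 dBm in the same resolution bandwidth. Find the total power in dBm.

Convert to linear, add, convert back:
P₁ = 7.94×10⁻¹⁴ W, P₂ = 7.94×10⁻¹⁵ W
P_tot = 8.74×10⁻¹⁴ W → 10 log₁₀(P_tot / 10⁻³) = −100.6 dBm

−100.6 dBm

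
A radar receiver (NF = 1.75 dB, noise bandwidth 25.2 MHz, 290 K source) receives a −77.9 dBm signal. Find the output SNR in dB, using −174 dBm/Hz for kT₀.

Noise floor: N = −174 + 10 log₁₀(B) + NF
10 log₁₀(2.52×10⁷) = 74.01 dB
N = −174 + 74.01 + 1.75 = −98.24 dBm
SNR = P_sig − N = −77.9 − (−98.24) = 20.34 dB → 20.3 dB

20.3 dB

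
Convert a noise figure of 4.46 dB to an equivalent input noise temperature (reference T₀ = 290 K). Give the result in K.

520 K

F = 10^(4.46/10) = 2.79254
T_e = (F − 1)·T₀ = (2.79254 − 1) × 290 = 520 K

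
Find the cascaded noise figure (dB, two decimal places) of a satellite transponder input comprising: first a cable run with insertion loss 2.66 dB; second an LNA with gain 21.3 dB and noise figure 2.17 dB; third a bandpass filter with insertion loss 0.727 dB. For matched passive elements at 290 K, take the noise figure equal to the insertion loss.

Convert to linear (a loss of L dB is a gain of −L dB): F_i = 10^(NF_i/10), G_i = 10^(G_i,dB/10)
  Stage 1: F_1 = 10^(2.66/10) = 1.845, G_1 = 10^(−2.66/10) = 0.5420
  Stage 2: F_2 = 10^(2.17/10) = 1.648, G_2 = 10^(21.3/10) = 134.9
  Stage 3: F_3 = 10^(0.727/10) = 1.182, G_3 = 10^(−0.727/10) = 0.8459
Friis cascade:
  F = 1.845 + (1.648 − 1)/0.5420 + (1.182 − 1)/73.11 = 3.043
NF = 10 log₁₀(3.043) = 4.83 dB

4.83 dB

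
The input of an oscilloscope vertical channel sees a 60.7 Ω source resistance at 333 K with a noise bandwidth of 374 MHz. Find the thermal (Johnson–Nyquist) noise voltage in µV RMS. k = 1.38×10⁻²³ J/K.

V_n = √(4kTRB)
4kTRB = 4 × 1.38×10⁻²³ × 333 × 6.07×10¹ × 3.74×10⁸ = 4.17×10⁻¹⁰ V²
V_n = √(4.17×10⁻¹⁰) = 2.04×10⁻⁵ V = 20.4 µV

20.4 µV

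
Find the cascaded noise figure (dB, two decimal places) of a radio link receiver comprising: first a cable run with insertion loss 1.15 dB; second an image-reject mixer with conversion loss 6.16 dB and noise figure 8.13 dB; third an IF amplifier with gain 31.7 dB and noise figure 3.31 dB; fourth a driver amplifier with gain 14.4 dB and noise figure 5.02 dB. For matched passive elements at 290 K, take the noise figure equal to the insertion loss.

Convert to linear (a loss of L dB is a gain of −L dB): F_i = 10^(NF_i/10), G_i = 10^(G_i,dB/10)
  Stage 1: F_1 = 10^(1.15/10) = 1.303, G_1 = 10^(−1.15/10) = 0.7674
  Stage 2: F_2 = 10^(8.13/10) = 6.501, G_2 = 10^(−6.16/10) = 0.2421
  Stage 3: F_3 = 10^(3.31/10) = 2.143, G_3 = 10^(31.7/10) = 1479
  Stage 4: F_4 = 10^(5.02/10) = 3.177, G_4 = 10^(14.4/10) = 27.54
Friis cascade:
  F = 1.303 + (6.501 − 1)/0.7674 + (2.143 − 1)/0.1858 + (3.177 − 1)/274.8 = 14.63
NF = 10 log₁₀(14.63) = 11.65 dB

11.65 dB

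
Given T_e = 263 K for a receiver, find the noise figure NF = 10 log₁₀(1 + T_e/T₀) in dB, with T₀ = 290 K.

2.80 dB

F = 1 + T_e/T₀ = 1 + 263/290 = 1.9069
NF = 10 log₁₀(1.9069) = 2.80 dB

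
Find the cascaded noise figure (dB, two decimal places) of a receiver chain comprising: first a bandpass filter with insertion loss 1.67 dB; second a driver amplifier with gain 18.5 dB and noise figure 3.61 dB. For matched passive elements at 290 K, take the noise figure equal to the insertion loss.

Convert to linear (a loss of L dB is a gain of −L dB): F_i = 10^(NF_i/10), G_i = 10^(G_i,dB/10)
  Stage 1: F_1 = 10^(1.67/10) = 1.469, G_1 = 10^(−1.67/10) = 0.6808
  Stage 2: F_2 = 10^(3.61/10) = 2.296, G_2 = 10^(18.5/10) = 70.79
Friis cascade:
  F = 1.469 + (2.296 − 1)/0.6808 = 3.373
NF = 10 log₁₀(3.373) = 5.28 dB

5.28 dB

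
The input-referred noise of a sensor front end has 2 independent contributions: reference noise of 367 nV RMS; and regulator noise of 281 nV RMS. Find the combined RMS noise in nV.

462 nV

Uncorrelated sources add in power (mean-square): V_tot = √(ΣV_i²)
V_tot = √[(3.67×10⁻⁷)² + (2.81×10⁻⁷)²] = 4.62×10⁻⁷ V = 462 nV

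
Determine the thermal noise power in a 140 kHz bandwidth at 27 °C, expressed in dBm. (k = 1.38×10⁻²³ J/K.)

−122.4 dBm

T = 27 °C + 273.15 = 300.15 K
P_n = kTB = 1.38×10⁻²³ × 300.15 × 1.40×10⁵ = 5.80×10⁻¹⁶ W
In dBm: 10 log₁₀(5.80×10⁻¹⁶ / 10⁻³) = −122.4 dBm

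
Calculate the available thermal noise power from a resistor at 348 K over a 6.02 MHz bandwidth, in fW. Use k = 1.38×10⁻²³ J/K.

P_n = kTB = 1.38×10⁻²³ × 348 × 6.02×10⁶ = 2.89×10⁻¹⁴ W = 28.9 fW

28.9 fW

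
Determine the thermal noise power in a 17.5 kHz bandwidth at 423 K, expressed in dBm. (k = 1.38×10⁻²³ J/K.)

−129.9 dBm

P_n = kTB = 1.38×10⁻²³ × 423 × 1.75×10⁴ = 1.02×10⁻¹⁶ W
In dBm: 10 log₁₀(1.02×10⁻¹⁶ / 10⁻³) = −129.9 dBm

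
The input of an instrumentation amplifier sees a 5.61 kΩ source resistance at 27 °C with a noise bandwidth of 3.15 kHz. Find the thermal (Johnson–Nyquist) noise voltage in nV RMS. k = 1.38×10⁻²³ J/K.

T = 27 °C + 273.15 = 300.15 K
V_n = √(4kTRB)
4kTRB = 4 × 1.38×10⁻²³ × 300.15 × 5.61×10³ × 3.15×10³ = 2.93×10⁻¹³ V²
V_n = √(2.93×10⁻¹³) = 5.41×10⁻⁷ V = 541 nV

541 nV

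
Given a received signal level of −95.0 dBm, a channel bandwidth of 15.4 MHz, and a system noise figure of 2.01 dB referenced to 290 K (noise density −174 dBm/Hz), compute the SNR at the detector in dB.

5.1 dB

Noise floor: N = −174 + 10 log₁₀(B) + NF
10 log₁₀(1.54×10⁷) = 71.88 dB
N = −174 + 71.88 + 2.01 = −100.11 dBm
SNR = P_sig − N = −95.0 − (−100.11) = 5.11 dB → 5.1 dB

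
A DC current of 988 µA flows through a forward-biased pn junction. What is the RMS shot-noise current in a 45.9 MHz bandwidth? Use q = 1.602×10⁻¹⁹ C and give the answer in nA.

121 nA

I_n = √(2qI·B)
2qI·B = 2 × 1.602×10⁻¹⁹ × 9.88×10⁻⁴ × 4.59×10⁷ = 1.45×10⁻¹⁴ A²
I_n = √(1.45×10⁻¹⁴) = 1.21×10⁻⁷ A = 121 nA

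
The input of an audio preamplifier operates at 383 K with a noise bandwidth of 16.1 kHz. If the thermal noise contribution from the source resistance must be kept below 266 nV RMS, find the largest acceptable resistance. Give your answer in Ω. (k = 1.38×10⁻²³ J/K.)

208 Ω

Johnson–Nyquist: V_n = √(4kTRB) ⇒ R = V_n² / (4kTB)
4kTB = 4 × 1.38×10⁻²³ × 383 × 1.61×10⁴ = 3.40×10⁻¹⁶
R = (2.66×10⁻⁷)² / 3.40×10⁻¹⁶ = 2.08×10² Ω = 208 Ω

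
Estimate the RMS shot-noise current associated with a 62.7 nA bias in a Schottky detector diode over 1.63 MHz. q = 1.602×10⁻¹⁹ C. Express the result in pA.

I_n = √(2qI·B)
2qI·B = 2 × 1.602×10⁻¹⁹ × 6.27×10⁻⁸ × 1.63×10⁶ = 3.27×10⁻²⁰ A²
I_n = √(3.27×10⁻²⁰) = 1.81×10⁻¹⁰ A = 181 pA

181 pA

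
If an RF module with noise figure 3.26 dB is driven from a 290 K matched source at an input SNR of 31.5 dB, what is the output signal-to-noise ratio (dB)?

By definition F = SNR_in/SNR_out, so in dB: SNR_out = SNR_in − NF
SNR_out = 31.5 − 3.26 = 28.24 dB

28.24 dB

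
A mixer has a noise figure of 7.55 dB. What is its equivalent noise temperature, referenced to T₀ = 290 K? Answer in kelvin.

1360 K

F = 10^(7.55/10) = 5.68853
T_e = (F − 1)·T₀ = (5.68853 − 1) × 290 = 1360 K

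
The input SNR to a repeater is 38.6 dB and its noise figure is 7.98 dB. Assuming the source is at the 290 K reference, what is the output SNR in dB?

30.62 dB

By definition F = SNR_in/SNR_out, so in dB: SNR_out = SNR_in − NF
SNR_out = 38.6 − 7.98 = 30.62 dB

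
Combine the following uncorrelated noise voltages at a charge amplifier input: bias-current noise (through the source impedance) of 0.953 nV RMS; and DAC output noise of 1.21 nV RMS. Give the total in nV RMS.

1.54 nV

Uncorrelated sources add in power (mean-square): V_tot = √(ΣV_i²)
V_tot = √[(9.53×10⁻¹⁰)² + (1.21×10⁻⁹)²] = 1.54×10⁻⁹ V = 1.54 nV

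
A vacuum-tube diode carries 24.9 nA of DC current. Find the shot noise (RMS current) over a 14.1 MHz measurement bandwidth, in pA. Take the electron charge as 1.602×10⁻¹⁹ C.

335 pA

I_n = √(2qI·B)
2qI·B = 2 × 1.602×10⁻¹⁹ × 2.49×10⁻⁸ × 1.41×10⁷ = 1.12×10⁻¹⁹ A²
I_n = √(1.12×10⁻¹⁹) = 3.35×10⁻¹⁰ A = 335 pA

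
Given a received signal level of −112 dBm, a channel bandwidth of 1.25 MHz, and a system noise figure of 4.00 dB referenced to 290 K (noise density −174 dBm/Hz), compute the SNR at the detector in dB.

Noise floor: N = −174 + 10 log₁₀(B) + NF
10 log₁₀(1.25×10⁶) = 60.97 dB
N = −174 + 60.97 + 4.00 = −109.03 dBm
SNR = P_sig − N = −112 − (−109.03) = −2.97 dB → −3.0 dB

−3.0 dB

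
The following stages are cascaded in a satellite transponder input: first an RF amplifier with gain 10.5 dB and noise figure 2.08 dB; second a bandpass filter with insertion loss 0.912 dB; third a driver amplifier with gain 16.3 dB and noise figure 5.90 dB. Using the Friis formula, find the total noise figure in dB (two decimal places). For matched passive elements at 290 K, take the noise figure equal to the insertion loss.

2.91 dB

Convert to linear (a loss of L dB is a gain of −L dB): F_i = 10^(NF_i/10), G_i = 10^(G_i,dB/10)
  Stage 1: F_1 = 10^(2.08/10) = 1.614, G_1 = 10^(10.5/10) = 11.22
  Stage 2: F_2 = 10^(0.912/10) = 1.234, G_2 = 10^(−0.912/10) = 0.8106
  Stage 3: F_3 = 10^(5.90/10) = 3.890, G_3 = 10^(16.3/10) = 42.66
Friis cascade:
  F = 1.614 + (1.234 − 1)/11.22 + (3.890 − 1)/9.095 = 1.953
NF = 10 log₁₀(1.953) = 2.91 dB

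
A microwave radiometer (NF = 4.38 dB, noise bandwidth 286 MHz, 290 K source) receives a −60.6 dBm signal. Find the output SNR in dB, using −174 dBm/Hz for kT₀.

24.5 dB

Noise floor: N = −174 + 10 log₁₀(B) + NF
10 log₁₀(2.86×10⁸) = 84.56 dB
N = −174 + 84.56 + 4.38 = −85.06 dBm
SNR = P_sig − N = −60.6 − (−85.06) = 24.46 dB → 24.5 dB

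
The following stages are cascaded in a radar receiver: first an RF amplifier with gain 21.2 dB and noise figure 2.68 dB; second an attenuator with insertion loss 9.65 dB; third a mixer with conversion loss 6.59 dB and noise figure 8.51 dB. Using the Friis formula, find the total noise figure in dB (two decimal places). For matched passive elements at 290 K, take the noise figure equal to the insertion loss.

Convert to linear (a loss of L dB is a gain of −L dB): F_i = 10^(NF_i/10), G_i = 10^(G_i,dB/10)
  Stage 1: F_1 = 10^(2.68/10) = 1.854, G_1 = 10^(21.2/10) = 131.8
  Stage 2: F_2 = 10^(9.65/10) = 9.226, G_2 = 10^(−9.65/10) = 0.1084
  Stage 3: F_3 = 10^(8.51/10) = 7.096, G_3 = 10^(−6.59/10) = 0.2193
Friis cascade:
  F = 1.854 + (9.226 − 1)/131.8 + (7.096 − 1)/14.29 = 2.343
NF = 10 log₁₀(2.343) = 3.70 dB

3.70 dB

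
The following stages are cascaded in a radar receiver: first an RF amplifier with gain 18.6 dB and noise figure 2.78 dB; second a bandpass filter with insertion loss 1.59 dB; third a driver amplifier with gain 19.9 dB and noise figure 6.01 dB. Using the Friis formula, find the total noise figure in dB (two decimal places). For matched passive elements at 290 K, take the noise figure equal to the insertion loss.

Convert to linear (a loss of L dB is a gain of −L dB): F_i = 10^(NF_i/10), G_i = 10^(G_i,dB/10)
  Stage 1: F_1 = 10^(2.78/10) = 1.897, G_1 = 10^(18.6/10) = 72.44
  Stage 2: F_2 = 10^(1.59/10) = 1.442, G_2 = 10^(−1.59/10) = 0.6934
  Stage 3: F_3 = 10^(6.01/10) = 3.990, G_3 = 10^(19.9/10) = 97.72
Friis cascade:
  F = 1.897 + (1.442 − 1)/72.44 + (3.990 − 1)/50.23 = 1.962
NF = 10 log₁₀(1.962) = 2.93 dB

2.93 dB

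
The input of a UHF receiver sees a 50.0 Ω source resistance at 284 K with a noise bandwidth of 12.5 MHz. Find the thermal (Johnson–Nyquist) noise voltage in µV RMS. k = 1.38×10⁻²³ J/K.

3.13 µV

V_n = √(4kTRB)
4kTRB = 4 × 1.38×10⁻²³ × 284 × 5.00×10¹ × 1.25×10⁷ = 9.80×10⁻¹² V²
V_n = √(9.80×10⁻¹²) = 3.13×10⁻⁶ V = 3.13 µV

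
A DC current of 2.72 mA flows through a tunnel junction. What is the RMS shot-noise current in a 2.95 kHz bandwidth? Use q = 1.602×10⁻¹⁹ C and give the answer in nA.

1.60 nA

I_n = √(2qI·B)
2qI·B = 2 × 1.602×10⁻¹⁹ × 2.72×10⁻³ × 2.95×10³ = 2.57×10⁻¹⁸ A²
I_n = √(2.57×10⁻¹⁸) = 1.60×10⁻⁹ A = 1.60 nA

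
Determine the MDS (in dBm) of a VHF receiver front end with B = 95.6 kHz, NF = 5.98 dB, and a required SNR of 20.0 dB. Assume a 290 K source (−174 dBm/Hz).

Sensitivity = −174 + 10 log₁₀(B) + NF + SNR_min
= −174 + 49.8 + 5.98 + 20.0
= −98.22 dBm → −98.2 dBm

−98.2 dBm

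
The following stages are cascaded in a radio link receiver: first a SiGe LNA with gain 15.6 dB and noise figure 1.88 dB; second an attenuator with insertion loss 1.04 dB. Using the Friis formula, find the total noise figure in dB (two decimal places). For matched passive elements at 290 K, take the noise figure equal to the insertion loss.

1.90 dB

Convert to linear (a loss of L dB is a gain of −L dB): F_i = 10^(NF_i/10), G_i = 10^(G_i,dB/10)
  Stage 1: F_1 = 10^(1.88/10) = 1.542, G_1 = 10^(15.6/10) = 36.31
  Stage 2: F_2 = 10^(1.04/10) = 1.271, G_2 = 10^(−1.04/10) = 0.7870
Friis cascade:
  F = 1.542 + (1.271 − 1)/36.31 = 1.549
NF = 10 log₁₀(1.549) = 1.90 dB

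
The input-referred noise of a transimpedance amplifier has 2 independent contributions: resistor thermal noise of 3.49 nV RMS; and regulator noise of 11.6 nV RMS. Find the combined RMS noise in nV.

12.1 nV

Uncorrelated sources add in power (mean-square): V_tot = √(ΣV_i²)
V_tot = √[(3.49×10⁻⁹)² + (1.16×10⁻⁸)²] = 1.21×10⁻⁸ V = 12.1 nV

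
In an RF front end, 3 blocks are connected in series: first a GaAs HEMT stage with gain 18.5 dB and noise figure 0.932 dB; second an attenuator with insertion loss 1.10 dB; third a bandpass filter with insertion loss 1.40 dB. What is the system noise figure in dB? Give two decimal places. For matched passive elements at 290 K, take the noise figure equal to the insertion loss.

Convert to linear (a loss of L dB is a gain of −L dB): F_i = 10^(NF_i/10), G_i = 10^(G_i,dB/10)
  Stage 1: F_1 = 10^(0.932/10) = 1.239, G_1 = 10^(18.5/10) = 70.79
  Stage 2: F_2 = 10^(1.10/10) = 1.288, G_2 = 10^(−1.10/10) = 0.7762
  Stage 3: F_3 = 10^(1.40/10) = 1.380, G_3 = 10^(−1.40/10) = 0.7244
Friis cascade:
  F = 1.239 + (1.288 − 1)/70.79 + (1.380 − 1)/54.95 = 1.250
NF = 10 log₁₀(1.250) = 0.97 dB

0.97 dB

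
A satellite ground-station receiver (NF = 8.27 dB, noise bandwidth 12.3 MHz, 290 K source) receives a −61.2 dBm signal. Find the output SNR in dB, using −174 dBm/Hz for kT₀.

Noise floor: N = −174 + 10 log₁₀(B) + NF
10 log₁₀(1.23×10⁷) = 70.9 dB
N = −174 + 70.9 + 8.27 = −94.83 dBm
SNR = P_sig − N = −61.2 − (−94.83) = 33.63 dB → 33.6 dB

33.6 dB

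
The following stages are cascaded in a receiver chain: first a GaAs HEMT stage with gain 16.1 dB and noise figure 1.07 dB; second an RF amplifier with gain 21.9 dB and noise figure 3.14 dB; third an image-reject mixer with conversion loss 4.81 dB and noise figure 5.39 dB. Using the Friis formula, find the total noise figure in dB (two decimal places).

Convert to linear (a loss of L dB is a gain of −L dB): F_i = 10^(NF_i/10), G_i = 10^(G_i,dB/10)
  Stage 1: F_1 = 10^(1.07/10) = 1.279, G_1 = 10^(16.1/10) = 40.74
  Stage 2: F_2 = 10^(3.14/10) = 2.061, G_2 = 10^(21.9/10) = 154.9
  Stage 3: F_3 = 10^(5.39/10) = 3.459, G_3 = 10^(−4.81/10) = 0.3304
Friis cascade:
  F = 1.279 + (2.061 − 1)/40.74 + (3.459 − 1)/6310 = 1.306
NF = 10 log₁₀(1.306) = 1.16 dB

1.16 dB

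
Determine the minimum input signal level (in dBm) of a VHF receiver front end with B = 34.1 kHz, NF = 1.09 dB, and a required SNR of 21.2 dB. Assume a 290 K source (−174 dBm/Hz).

−106.4 dBm

Sensitivity = −174 + 10 log₁₀(B) + NF + SNR_min
= −174 + 45.33 + 1.09 + 21.2
= −106.38 dBm → −106.4 dBm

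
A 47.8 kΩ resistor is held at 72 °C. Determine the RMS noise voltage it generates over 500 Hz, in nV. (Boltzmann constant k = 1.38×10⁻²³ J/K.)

T = 72 °C + 273.15 = 345.15 K
V_n = √(4kTRB)
4kTRB = 4 × 1.38×10⁻²³ × 345.15 × 4.78×10⁴ × 5.00×10² = 4.55×10⁻¹³ V²
V_n = √(4.55×10⁻¹³) = 6.75×10⁻⁷ V = 675 nV

675 nV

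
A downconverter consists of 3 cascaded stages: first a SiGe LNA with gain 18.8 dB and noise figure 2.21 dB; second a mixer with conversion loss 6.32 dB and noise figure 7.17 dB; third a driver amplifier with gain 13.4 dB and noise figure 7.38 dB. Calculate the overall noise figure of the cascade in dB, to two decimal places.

Convert to linear (a loss of L dB is a gain of −L dB): F_i = 10^(NF_i/10), G_i = 10^(G_i,dB/10)
  Stage 1: F_1 = 10^(2.21/10) = 1.663, G_1 = 10^(18.8/10) = 75.86
  Stage 2: F_2 = 10^(7.17/10) = 5.212, G_2 = 10^(−6.32/10) = 0.2333
  Stage 3: F_3 = 10^(7.38/10) = 5.470, G_3 = 10^(13.4/10) = 21.88
Friis cascade:
  F = 1.663 + (5.212 − 1)/75.86 + (5.470 − 1)/17.70 = 1.971
NF = 10 log₁₀(1.971) = 2.95 dB

2.95 dB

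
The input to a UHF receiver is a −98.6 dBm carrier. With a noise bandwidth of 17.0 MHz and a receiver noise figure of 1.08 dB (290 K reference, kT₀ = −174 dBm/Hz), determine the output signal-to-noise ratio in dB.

2.0 dB

Noise floor: N = −174 + 10 log₁₀(B) + NF
10 log₁₀(1.70×10⁷) = 72.3 dB
N = −174 + 72.3 + 1.08 = −100.62 dBm
SNR = P_sig − N = −98.6 − (−100.62) = 2.02 dB → 2.0 dB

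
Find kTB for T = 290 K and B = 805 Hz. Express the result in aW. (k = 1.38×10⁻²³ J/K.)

P_n = kTB = 1.38×10⁻²³ × 290 × 8.05×10² = 3.22×10⁻¹⁸ W = 3.22 aW

3.22 aW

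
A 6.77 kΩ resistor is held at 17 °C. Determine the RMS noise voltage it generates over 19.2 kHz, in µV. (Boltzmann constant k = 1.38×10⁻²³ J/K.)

T = 17 °C + 273.15 = 290.15 K
V_n = √(4kTRB)
4kTRB = 4 × 1.38×10⁻²³ × 290.15 × 6.77×10³ × 1.92×10⁴ = 2.08×10⁻¹² V²
V_n = √(2.08×10⁻¹²) = 1.44×10⁻⁶ V = 1.44 µV

1.44 µV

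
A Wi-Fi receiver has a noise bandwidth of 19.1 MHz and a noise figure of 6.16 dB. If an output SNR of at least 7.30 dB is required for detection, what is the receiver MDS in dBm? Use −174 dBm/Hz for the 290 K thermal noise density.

Sensitivity = −174 + 10 log₁₀(B) + NF + SNR_min
= −174 + 72.81 + 6.16 + 7.30
= −87.73 dBm → −87.7 dBm

−87.7 dBm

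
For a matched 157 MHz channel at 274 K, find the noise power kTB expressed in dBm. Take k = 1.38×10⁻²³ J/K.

−92.3 dBm

P_n = kTB = 1.38×10⁻²³ × 274 × 1.57×10⁸ = 5.94×10⁻¹³ W
In dBm: 10 log₁₀(5.94×10⁻¹³ / 10⁻³) = −92.3 dBm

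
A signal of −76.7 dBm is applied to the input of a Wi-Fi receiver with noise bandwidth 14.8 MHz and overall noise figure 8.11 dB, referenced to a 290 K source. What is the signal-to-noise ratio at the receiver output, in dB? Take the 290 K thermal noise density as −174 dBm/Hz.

17.5 dB

Noise floor: N = −174 + 10 log₁₀(B) + NF
10 log₁₀(1.48×10⁷) = 71.7 dB
N = −174 + 71.7 + 8.11 = −94.19 dBm
SNR = P_sig − N = −76.7 − (−94.19) = 17.49 dB → 17.5 dB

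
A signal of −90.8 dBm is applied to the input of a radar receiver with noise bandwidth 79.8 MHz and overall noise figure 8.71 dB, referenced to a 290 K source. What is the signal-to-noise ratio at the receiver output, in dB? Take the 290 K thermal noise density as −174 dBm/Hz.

−4.5 dB

Noise floor: N = −174 + 10 log₁₀(B) + NF
10 log₁₀(7.98×10⁷) = 79.02 dB
N = −174 + 79.02 + 8.71 = −86.27 dBm
SNR = P_sig − N = −90.8 − (−86.27) = −4.53 dB → −4.5 dB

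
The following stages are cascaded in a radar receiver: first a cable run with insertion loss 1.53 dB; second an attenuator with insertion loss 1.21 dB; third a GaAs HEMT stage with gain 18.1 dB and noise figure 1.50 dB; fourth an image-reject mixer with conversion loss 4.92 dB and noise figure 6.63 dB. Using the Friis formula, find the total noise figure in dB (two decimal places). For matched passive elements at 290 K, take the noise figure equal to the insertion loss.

4.41 dB

Convert to linear (a loss of L dB is a gain of −L dB): F_i = 10^(NF_i/10), G_i = 10^(G_i,dB/10)
  Stage 1: F_1 = 10^(1.53/10) = 1.422, G_1 = 10^(−1.53/10) = 0.7031
  Stage 2: F_2 = 10^(1.21/10) = 1.321, G_2 = 10^(−1.21/10) = 0.7568
  Stage 3: F_3 = 10^(1.50/10) = 1.413, G_3 = 10^(18.1/10) = 64.57
  Stage 4: F_4 = 10^(6.63/10) = 4.603, G_4 = 10^(−4.92/10) = 0.3221
Friis cascade:
  F = 1.422 + (1.321 − 1)/0.7031 + (1.413 − 1)/0.5321 + (4.603 − 1)/34.36 = 2.759
NF = 10 log₁₀(2.759) = 4.41 dB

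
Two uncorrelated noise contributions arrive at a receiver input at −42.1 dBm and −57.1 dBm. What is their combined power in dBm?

Convert to linear, add, convert back:
P₁ = 6.17×10⁻⁸ W, P₂ = 1.95×10⁻⁹ W
P_tot = 6.36×10⁻⁸ W → 10 log₁₀(P_tot / 10⁻³) = −42.0 dBm

−42.0 dBm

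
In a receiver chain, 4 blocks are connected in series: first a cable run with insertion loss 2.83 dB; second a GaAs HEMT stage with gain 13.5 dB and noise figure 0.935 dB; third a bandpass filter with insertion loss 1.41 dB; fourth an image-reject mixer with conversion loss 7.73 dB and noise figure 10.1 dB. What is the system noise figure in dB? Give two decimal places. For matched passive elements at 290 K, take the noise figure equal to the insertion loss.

5.45 dB

Convert to linear (a loss of L dB is a gain of −L dB): F_i = 10^(NF_i/10), G_i = 10^(G_i,dB/10)
  Stage 1: F_1 = 10^(2.83/10) = 1.919, G_1 = 10^(−2.83/10) = 0.5212
  Stage 2: F_2 = 10^(0.935/10) = 1.240, G_2 = 10^(13.5/10) = 22.39
  Stage 3: F_3 = 10^(1.41/10) = 1.384, G_3 = 10^(−1.41/10) = 0.7228
  Stage 4: F_4 = 10^(10.1/10) = 10.23, G_4 = 10^(−7.73/10) = 0.1687
Friis cascade:
  F = 1.919 + (1.240 − 1)/0.5212 + (1.384 − 1)/11.67 + (10.23 − 1)/8.433 = 3.507
NF = 10 log₁₀(3.507) = 5.45 dB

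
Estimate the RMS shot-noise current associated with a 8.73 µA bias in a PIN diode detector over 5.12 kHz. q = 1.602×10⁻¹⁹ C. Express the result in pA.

120 pA

I_n = √(2qI·B)
2qI·B = 2 × 1.602×10⁻¹⁹ × 8.73×10⁻⁶ × 5.12×10³ = 1.43×10⁻²⁰ A²
I_n = √(1.43×10⁻²⁰) = 1.20×10⁻¹⁰ A = 120 pA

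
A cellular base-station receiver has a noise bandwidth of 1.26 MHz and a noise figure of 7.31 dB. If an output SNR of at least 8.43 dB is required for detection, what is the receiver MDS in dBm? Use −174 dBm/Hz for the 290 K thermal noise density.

Sensitivity = −174 + 10 log₁₀(B) + NF + SNR_min
= −174 + 61 + 7.31 + 8.43
= −97.26 dBm → −97.3 dBm

−97.3 dBm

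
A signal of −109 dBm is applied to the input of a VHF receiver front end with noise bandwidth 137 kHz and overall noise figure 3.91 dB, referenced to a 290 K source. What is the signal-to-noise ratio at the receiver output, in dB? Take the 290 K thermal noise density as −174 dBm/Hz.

Noise floor: N = −174 + 10 log₁₀(B) + NF
10 log₁₀(1.37×10⁵) = 51.37 dB
N = −174 + 51.37 + 3.91 = −118.72 dBm
SNR = P_sig − N = −109 − (−118.72) = 9.72 dB → 9.7 dB

9.7 dB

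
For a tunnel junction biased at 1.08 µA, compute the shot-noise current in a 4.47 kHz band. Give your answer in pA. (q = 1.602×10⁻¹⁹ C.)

I_n = √(2qI·B)
2qI·B = 2 × 1.602×10⁻¹⁹ × 1.08×10⁻⁶ × 4.47×10³ = 1.55×10⁻²¹ A²
I_n = √(1.55×10⁻²¹) = 3.93×10⁻¹¹ A = 39.3 pA

39.3 pA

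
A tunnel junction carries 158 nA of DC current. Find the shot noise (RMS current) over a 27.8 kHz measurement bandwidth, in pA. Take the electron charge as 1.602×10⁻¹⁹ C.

I_n = √(2qI·B)
2qI·B = 2 × 1.602×10⁻¹⁹ × 1.58×10⁻⁷ × 2.78×10⁴ = 1.41×10⁻²¹ A²
I_n = √(1.41×10⁻²¹) = 3.75×10⁻¹¹ A = 37.5 pA

37.5 pA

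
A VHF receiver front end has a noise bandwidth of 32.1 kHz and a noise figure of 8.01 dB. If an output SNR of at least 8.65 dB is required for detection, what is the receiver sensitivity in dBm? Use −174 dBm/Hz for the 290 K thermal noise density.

−112.3 dBm

Sensitivity = −174 + 10 log₁₀(B) + NF + SNR_min
= −174 + 45.07 + 8.01 + 8.65
= −112.27 dBm → −112.3 dBm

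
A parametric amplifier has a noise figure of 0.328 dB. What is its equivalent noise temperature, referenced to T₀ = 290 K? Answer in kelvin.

F = 10^(0.328/10) = 1.07845
T_e = (F − 1)·T₀ = (1.07845 − 1) × 290 = 22.8 K

22.8 K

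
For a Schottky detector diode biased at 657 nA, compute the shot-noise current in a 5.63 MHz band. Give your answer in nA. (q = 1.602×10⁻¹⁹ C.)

1.09 nA

I_n = √(2qI·B)
2qI·B = 2 × 1.602×10⁻¹⁹ × 6.57×10⁻⁷ × 5.63×10⁶ = 1.19×10⁻¹⁸ A²
I_n = √(1.19×10⁻¹⁸) = 1.09×10⁻⁹ A = 1.09 nA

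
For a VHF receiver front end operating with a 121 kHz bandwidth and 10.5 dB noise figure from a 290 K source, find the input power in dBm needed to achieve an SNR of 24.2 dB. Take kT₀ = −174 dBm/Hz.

−88.5 dBm

Sensitivity = −174 + 10 log₁₀(B) + NF + SNR_min
= −174 + 50.83 + 10.5 + 24.2
= −88.47 dBm → −88.5 dBm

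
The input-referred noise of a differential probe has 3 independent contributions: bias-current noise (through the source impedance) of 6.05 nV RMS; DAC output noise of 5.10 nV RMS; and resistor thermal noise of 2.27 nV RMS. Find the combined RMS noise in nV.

8.23 nV

Uncorrelated sources add in power (mean-square): V_tot = √(ΣV_i²)
V_tot = √[(6.05×10⁻⁹)² + (5.10×10⁻⁹)² + (2.27×10⁻⁹)²] = 8.23×10⁻⁹ V = 8.23 nV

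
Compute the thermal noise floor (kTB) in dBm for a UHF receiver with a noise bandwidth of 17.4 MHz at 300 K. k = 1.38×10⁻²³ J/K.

−101.4 dBm

P_n = kTB = 1.38×10⁻²³ × 300 × 1.74×10⁷ = 7.20×10⁻¹⁴ W
In dBm: 10 log₁₀(7.20×10⁻¹⁴ / 10⁻³) = −101.4 dBm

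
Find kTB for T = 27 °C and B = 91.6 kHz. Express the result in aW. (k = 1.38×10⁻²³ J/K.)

T = 27 °C + 273.15 = 300.15 K
P_n = kTB = 1.38×10⁻²³ × 300.15 × 9.16×10⁴ = 3.79×10⁻¹⁶ W = 379 aW

379 aW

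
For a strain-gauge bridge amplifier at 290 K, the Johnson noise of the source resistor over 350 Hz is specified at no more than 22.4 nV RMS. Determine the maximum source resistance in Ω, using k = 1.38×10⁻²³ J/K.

89.6 Ω

Johnson–Nyquist: V_n = √(4kTRB) ⇒ R = V_n² / (4kTB)
4kTB = 4 × 1.38×10⁻²³ × 290 × 3.50×10² = 5.60×10⁻¹⁸
R = (2.24×10⁻⁸)² / 5.60×10⁻¹⁸ = 8.96×10¹ Ω = 89.6 Ω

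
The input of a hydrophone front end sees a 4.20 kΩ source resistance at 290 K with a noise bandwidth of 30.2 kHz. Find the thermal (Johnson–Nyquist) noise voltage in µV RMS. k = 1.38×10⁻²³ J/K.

V_n = √(4kTRB)
4kTRB = 4 × 1.38×10⁻²³ × 290 × 4.20×10³ × 3.02×10⁴ = 2.03×10⁻¹² V²
V_n = √(2.03×10⁻¹²) = 1.42×10⁻⁶ V = 1.42 µV

1.42 µV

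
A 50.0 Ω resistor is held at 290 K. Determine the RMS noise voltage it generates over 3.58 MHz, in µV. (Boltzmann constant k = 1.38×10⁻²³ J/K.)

1.69 µV

V_n = √(4kTRB)
4kTRB = 4 × 1.38×10⁻²³ × 290 × 5.00×10¹ × 3.58×10⁶ = 2.87×10⁻¹² V²
V_n = √(2.87×10⁻¹²) = 1.69×10⁻⁶ V = 1.69 µV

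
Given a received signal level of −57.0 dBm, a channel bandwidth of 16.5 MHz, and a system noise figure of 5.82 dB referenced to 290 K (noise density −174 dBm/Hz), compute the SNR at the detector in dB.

Noise floor: N = −174 + 10 log₁₀(B) + NF
10 log₁₀(1.65×10⁷) = 72.17 dB
N = −174 + 72.17 + 5.82 = −96.01 dBm
SNR = P_sig − N = −57.0 − (−96.01) = 39.01 dB → 39.0 dB

39.0 dB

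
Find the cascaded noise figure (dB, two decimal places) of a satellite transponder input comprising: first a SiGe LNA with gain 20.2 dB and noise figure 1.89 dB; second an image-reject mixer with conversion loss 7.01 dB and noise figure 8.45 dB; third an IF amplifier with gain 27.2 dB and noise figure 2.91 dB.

2.17 dB

Convert to linear (a loss of L dB is a gain of −L dB): F_i = 10^(NF_i/10), G_i = 10^(G_i,dB/10)
  Stage 1: F_1 = 10^(1.89/10) = 1.545, G_1 = 10^(20.2/10) = 104.7
  Stage 2: F_2 = 10^(8.45/10) = 6.998, G_2 = 10^(−7.01/10) = 0.1991
  Stage 3: F_3 = 10^(2.91/10) = 1.954, G_3 = 10^(27.2/10) = 524.8
Friis cascade:
  F = 1.545 + (6.998 − 1)/104.7 + (1.954 − 1)/20.84 = 1.648
NF = 10 log₁₀(1.648) = 2.17 dB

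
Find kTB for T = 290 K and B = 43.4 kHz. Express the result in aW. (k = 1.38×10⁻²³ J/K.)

P_n = kTB = 1.38×10⁻²³ × 290 × 4.34×10⁴ = 1.74×10⁻¹⁶ W = 174 aW

174 aW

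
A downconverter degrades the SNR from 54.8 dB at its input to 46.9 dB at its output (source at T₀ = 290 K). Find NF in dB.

NF (dB) = SNR_in(dB) − SNR_out(dB) when the source is at T₀
NF = 54.8 − 46.9 = 7.9 dB

7.9 dB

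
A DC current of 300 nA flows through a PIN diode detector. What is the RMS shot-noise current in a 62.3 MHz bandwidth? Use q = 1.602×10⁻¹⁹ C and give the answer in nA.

I_n = √(2qI·B)
2qI·B = 2 × 1.602×10⁻¹⁹ × 3.00×10⁻⁷ × 6.23×10⁷ = 5.99×10⁻¹⁸ A²
I_n = √(5.99×10⁻¹⁸) = 2.45×10⁻⁹ A = 2.45 nA

2.45 nA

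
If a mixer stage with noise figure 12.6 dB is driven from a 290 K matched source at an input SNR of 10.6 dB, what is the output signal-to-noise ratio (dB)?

−2.0 dB

By definition F = SNR_in/SNR_out, so in dB: SNR_out = SNR_in − NF
SNR_out = 10.6 − 12.6 = −2.0 dB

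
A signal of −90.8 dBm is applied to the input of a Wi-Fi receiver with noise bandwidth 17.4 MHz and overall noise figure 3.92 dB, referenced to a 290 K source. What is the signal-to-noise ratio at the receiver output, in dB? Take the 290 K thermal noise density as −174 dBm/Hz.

6.9 dB

Noise floor: N = −174 + 10 log₁₀(B) + NF
10 log₁₀(1.74×10⁷) = 72.41 dB
N = −174 + 72.41 + 3.92 = −97.67 dBm
SNR = P_sig − N = −90.8 − (−97.67) = 6.87 dB → 6.9 dB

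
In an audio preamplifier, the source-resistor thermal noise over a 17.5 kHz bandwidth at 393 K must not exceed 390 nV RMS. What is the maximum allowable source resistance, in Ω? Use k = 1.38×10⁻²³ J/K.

401 Ω

Johnson–Nyquist: V_n = √(4kTRB) ⇒ R = V_n² / (4kTB)
4kTB = 4 × 1.38×10⁻²³ × 393 × 1.75×10⁴ = 3.80×10⁻¹⁶
R = (3.90×10⁻⁷)² / 3.80×10⁻¹⁶ = 4.01×10² Ω = 401 Ω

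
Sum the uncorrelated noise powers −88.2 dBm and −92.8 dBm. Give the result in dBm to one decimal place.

Convert to linear, add, convert back:
P₁ = 1.51×10⁻¹² W, P₂ = 5.25×10⁻¹³ W
P_tot = 2.04×10⁻¹² W → 10 log₁₀(P_tot / 10⁻³) = −86.9 dBm

−86.9 dBm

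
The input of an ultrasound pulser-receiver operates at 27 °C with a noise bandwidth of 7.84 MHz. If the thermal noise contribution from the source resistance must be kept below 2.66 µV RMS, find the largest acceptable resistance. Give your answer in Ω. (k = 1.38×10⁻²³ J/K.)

T = 27 °C + 273.15 = 300.15 K
Johnson–Nyquist: V_n = √(4kTRB) ⇒ R = V_n² / (4kTB)
4kTB = 4 × 1.38×10⁻²³ × 300.15 × 7.84×10⁶ = 1.30×10⁻¹³
R = (2.66×10⁻⁶)² / 1.30×10⁻¹³ = 5.45×10¹ Ω = 54.5 Ω

54.5 Ω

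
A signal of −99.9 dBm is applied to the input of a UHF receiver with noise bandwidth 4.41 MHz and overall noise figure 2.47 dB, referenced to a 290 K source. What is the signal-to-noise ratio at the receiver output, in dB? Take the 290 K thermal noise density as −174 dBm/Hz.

Noise floor: N = −174 + 10 log₁₀(B) + NF
10 log₁₀(4.41×10⁶) = 66.44 dB
N = −174 + 66.44 + 2.47 = −105.09 dBm
SNR = P_sig − N = −99.9 − (−105.09) = 5.19 dB → 5.2 dB

5.2 dB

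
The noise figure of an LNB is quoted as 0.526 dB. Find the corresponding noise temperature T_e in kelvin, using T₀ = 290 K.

F = 10^(0.526/10) = 1.12876
T_e = (F − 1)·T₀ = (1.12876 − 1) × 290 = 37.3 K

37.3 K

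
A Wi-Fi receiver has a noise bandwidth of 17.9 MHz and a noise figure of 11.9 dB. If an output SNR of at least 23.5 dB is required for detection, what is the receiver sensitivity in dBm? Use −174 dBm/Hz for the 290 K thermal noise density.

Sensitivity = −174 + 10 log₁₀(B) + NF + SNR_min
= −174 + 72.53 + 11.9 + 23.5
= −66.07 dBm → −66.1 dBm

−66.1 dBm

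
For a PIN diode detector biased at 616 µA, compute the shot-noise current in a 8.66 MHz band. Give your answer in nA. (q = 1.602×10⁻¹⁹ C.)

41.3 nA

I_n = √(2qI·B)
2qI·B = 2 × 1.602×10⁻¹⁹ × 6.16×10⁻⁴ × 8.66×10⁶ = 1.71×10⁻¹⁵ A²
I_n = √(1.71×10⁻¹⁵) = 4.13×10⁻⁸ A = 41.3 nA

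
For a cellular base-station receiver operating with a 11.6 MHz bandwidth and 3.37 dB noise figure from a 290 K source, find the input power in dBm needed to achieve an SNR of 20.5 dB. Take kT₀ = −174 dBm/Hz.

−79.5 dBm

Sensitivity = −174 + 10 log₁₀(B) + NF + SNR_min
= −174 + 70.64 + 3.37 + 20.5
= −79.49 dBm → −79.5 dBm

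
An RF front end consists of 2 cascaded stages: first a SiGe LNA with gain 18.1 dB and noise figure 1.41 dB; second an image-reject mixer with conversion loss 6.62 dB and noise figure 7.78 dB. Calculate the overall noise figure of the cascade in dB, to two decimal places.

1.65 dB

Convert to linear (a loss of L dB is a gain of −L dB): F_i = 10^(NF_i/10), G_i = 10^(G_i,dB/10)
  Stage 1: F_1 = 10^(1.41/10) = 1.384, G_1 = 10^(18.1/10) = 64.57
  Stage 2: F_2 = 10^(7.78/10) = 5.998, G_2 = 10^(−6.62/10) = 0.2178
Friis cascade:
  F = 1.384 + (5.998 − 1)/64.57 = 1.461
NF = 10 log₁₀(1.461) = 1.65 dB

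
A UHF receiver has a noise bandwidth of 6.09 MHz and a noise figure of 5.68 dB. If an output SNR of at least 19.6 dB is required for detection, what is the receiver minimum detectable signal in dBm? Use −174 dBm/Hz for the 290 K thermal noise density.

Sensitivity = −174 + 10 log₁₀(B) + NF + SNR_min
= −174 + 67.85 + 5.68 + 19.6
= −80.87 dBm → −80.9 dBm

−80.9 dBm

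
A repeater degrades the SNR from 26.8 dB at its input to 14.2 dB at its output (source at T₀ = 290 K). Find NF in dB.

12.6 dB

NF (dB) = SNR_in(dB) − SNR_out(dB) when the source is at T₀
NF = 26.8 − 14.2 = 12.6 dB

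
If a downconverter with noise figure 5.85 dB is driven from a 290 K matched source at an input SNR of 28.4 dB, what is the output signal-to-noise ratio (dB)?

By definition F = SNR_in/SNR_out, so in dB: SNR_out = SNR_in − NF
SNR_out = 28.4 − 5.85 = 22.55 dB

22.55 dB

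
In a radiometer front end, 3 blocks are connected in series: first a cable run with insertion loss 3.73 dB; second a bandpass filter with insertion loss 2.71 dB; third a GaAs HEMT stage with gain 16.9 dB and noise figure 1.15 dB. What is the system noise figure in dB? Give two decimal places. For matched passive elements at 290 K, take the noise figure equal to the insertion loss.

7.59 dB

Convert to linear (a loss of L dB is a gain of −L dB): F_i = 10^(NF_i/10), G_i = 10^(G_i,dB/10)
  Stage 1: F_1 = 10^(3.73/10) = 2.360, G_1 = 10^(−3.73/10) = 0.4236
  Stage 2: F_2 = 10^(2.71/10) = 1.866, G_2 = 10^(−2.71/10) = 0.5358
  Stage 3: F_3 = 10^(1.15/10) = 1.303, G_3 = 10^(16.9/10) = 48.98
Friis cascade:
  F = 2.360 + (1.866 − 1)/0.4236 + (1.303 − 1)/0.2270 = 5.741
NF = 10 log₁₀(5.741) = 7.59 dB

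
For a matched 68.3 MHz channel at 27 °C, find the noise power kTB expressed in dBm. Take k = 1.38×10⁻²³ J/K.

T = 27 °C + 273.15 = 300.15 K
P_n = kTB = 1.38×10⁻²³ × 300.15 × 6.83×10⁷ = 2.83×10⁻¹³ W
In dBm: 10 log₁₀(2.83×10⁻¹³ / 10⁻³) = −95.5 dBm

−95.5 dBm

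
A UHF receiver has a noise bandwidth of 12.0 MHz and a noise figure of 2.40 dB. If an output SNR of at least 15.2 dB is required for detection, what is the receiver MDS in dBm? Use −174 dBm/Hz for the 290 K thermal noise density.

Sensitivity = −174 + 10 log₁₀(B) + NF + SNR_min
= −174 + 70.79 + 2.40 + 15.2
= −85.61 dBm → −85.6 dBm

−85.6 dBm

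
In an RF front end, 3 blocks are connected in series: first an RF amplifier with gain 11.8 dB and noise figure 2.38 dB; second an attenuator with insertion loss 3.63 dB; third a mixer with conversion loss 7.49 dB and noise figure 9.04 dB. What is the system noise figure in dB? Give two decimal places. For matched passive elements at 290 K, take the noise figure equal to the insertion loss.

Convert to linear (a loss of L dB is a gain of −L dB): F_i = 10^(NF_i/10), G_i = 10^(G_i,dB/10)
  Stage 1: F_1 = 10^(2.38/10) = 1.730, G_1 = 10^(11.8/10) = 15.14
  Stage 2: F_2 = 10^(3.63/10) = 2.307, G_2 = 10^(−3.63/10) = 0.4335
  Stage 3: F_3 = 10^(9.04/10) = 8.017, G_3 = 10^(−7.49/10) = 0.1782
Friis cascade:
  F = 1.730 + (2.307 − 1)/15.14 + (8.017 − 1)/6.561 = 2.886
NF = 10 log₁₀(2.886) = 4.60 dB

4.60 dB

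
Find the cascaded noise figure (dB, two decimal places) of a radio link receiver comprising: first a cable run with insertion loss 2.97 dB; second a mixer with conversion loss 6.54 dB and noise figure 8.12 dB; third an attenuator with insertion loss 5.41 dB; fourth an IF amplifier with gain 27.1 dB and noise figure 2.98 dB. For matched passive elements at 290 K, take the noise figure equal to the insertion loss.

18.17 dB

Convert to linear (a loss of L dB is a gain of −L dB): F_i = 10^(NF_i/10), G_i = 10^(G_i,dB/10)
  Stage 1: F_1 = 10^(2.97/10) = 1.982, G_1 = 10^(−2.97/10) = 0.5047
  Stage 2: F_2 = 10^(8.12/10) = 6.486, G_2 = 10^(−6.54/10) = 0.2218
  Stage 3: F_3 = 10^(5.41/10) = 3.475, G_3 = 10^(−5.41/10) = 0.2877
  Stage 4: F_4 = 10^(2.98/10) = 1.986, G_4 = 10^(27.1/10) = 512.9
Friis cascade:
  F = 1.982 + (6.486 − 1)/0.5047 + (3.475 − 1)/0.1119 + (1.986 − 1)/0.03221 = 65.58
NF = 10 log₁₀(65.58) = 18.17 dB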